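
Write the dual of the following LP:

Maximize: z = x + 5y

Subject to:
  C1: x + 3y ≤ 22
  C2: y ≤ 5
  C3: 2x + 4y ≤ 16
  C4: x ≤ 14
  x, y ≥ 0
Minimize: z = 22y1 + 5y2 + 16y3 + 14y4

Subject to:
  C1: -y1 - 2y3 - y4 ≤ -1
  C2: -3y1 - y2 - 4y3 ≤ -5
  y1, y2, y3, y4 ≥ 0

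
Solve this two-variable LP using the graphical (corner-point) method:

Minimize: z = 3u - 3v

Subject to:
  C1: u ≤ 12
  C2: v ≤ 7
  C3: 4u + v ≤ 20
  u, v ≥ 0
u = 0, v = 7, z = -21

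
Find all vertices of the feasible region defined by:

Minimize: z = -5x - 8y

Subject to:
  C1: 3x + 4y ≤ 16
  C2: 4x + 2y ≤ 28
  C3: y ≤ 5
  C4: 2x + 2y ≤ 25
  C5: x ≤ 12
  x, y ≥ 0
Each vertex is the intersection of two constraint boundaries that also satisfies all remaining constraints:
  x = 0 and y = 0 → (0, 0)
  3x + 4y = 16 and y = 0 → (5.333, 0)
  3x + 4y = 16 and x = 0 → (0, 4)

Vertices: (0, 0), (5.333, 0), (0, 4)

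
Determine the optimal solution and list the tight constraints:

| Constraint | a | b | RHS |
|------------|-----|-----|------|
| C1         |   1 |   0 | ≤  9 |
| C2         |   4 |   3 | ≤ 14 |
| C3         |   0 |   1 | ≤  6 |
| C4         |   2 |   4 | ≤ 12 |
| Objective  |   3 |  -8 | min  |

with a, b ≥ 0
Optimal: a = 0, b = 3
Binding: C4, a ≥ 0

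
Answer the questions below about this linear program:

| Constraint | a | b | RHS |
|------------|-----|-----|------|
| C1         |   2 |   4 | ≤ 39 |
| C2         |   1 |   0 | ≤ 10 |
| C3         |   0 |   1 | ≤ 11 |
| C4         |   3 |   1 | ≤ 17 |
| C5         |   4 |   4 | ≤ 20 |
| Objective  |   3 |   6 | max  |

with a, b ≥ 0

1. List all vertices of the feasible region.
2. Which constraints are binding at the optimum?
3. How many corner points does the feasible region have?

1. (0, 0), (5, 0), (0, 5)
2. C5, a ≥ 0
3. 3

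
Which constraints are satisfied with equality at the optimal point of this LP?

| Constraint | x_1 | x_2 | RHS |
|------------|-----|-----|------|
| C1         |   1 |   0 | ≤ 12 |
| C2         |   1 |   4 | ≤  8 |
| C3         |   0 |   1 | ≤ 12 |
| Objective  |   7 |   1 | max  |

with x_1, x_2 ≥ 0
Optimal: x_1 = 8, x_2 = 0
Slack at optimum:
  C1: slack = 4
  C2: slack = 0 (binding)
  C3: slack = 12
  x_1 ≥ 0: x_1 = 8
  x_2 ≥ 0: x_2 = 0 (binding)
Binding constraints: C2, x_2 ≥ 0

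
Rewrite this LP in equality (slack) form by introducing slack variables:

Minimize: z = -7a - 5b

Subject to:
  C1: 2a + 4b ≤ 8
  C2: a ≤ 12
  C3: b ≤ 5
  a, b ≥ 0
min z = -7a - 5b

s.t.
  2a + 4b + s1 = 8
  a + s2 = 12
  b + s3 = 5
  a, b, s1, s2, s3 ≥ 0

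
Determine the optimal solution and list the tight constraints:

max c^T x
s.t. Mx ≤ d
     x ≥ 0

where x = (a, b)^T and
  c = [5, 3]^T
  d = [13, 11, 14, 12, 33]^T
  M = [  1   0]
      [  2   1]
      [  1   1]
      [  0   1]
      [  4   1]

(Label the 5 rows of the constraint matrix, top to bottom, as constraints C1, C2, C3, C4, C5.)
Optimal: a = 0, b = 11
Binding: C2, a ≥ 0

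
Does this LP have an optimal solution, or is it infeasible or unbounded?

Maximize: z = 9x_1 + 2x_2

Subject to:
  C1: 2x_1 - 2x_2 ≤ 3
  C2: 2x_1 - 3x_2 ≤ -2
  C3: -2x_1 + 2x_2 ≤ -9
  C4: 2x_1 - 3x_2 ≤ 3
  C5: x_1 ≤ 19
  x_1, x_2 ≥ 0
C1 requires 2x_1 - 2x_2 ≤ 3, while C3 (-2x_1 + 2x_2 ≤ -9) is equivalent to 2x_1 - 2x_2 ≥ 9. Together they would need 9 ≤ 2x_1 - 2x_2 ≤ 3, which is impossible since 9 > 3. No point satisfies all constraints.

Infeasible — the constraint set is empty.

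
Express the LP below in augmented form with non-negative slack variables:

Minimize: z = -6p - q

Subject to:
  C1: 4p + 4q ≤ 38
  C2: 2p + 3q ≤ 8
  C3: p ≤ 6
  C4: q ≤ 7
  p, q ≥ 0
min z = -6p - q

s.t.
  4p + 4q + s1 = 38
  2p + 3q + s2 = 8
  p + s3 = 6
  q + s4 = 7
  p, q, s1, s2, s3, s4 ≥ 0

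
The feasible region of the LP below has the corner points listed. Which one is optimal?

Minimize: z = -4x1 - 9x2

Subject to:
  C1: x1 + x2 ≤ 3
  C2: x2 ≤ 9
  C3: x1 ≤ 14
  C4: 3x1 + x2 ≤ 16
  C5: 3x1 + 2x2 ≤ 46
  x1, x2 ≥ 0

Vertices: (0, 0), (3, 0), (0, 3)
Evaluating z = -4x1 - 9x2 at each vertex:
  (0, 0): z = 0
  (3, 0): z = -12
  (0, 3): z = -27

The smallest value is z = -27, attained at (0, 3).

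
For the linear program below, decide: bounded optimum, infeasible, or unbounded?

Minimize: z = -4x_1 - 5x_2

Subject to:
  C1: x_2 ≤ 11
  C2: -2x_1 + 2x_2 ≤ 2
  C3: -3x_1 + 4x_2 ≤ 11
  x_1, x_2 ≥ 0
Feasible point: (0, 0) satisfies every constraint, so the LP is feasible.
Direction d = (1, 0): for each constraint row a, a·d ≤ 0 —
  (0)(1) + (1)(0) = 0 ≤ 0
  (-2)(1) + (2)(0) = -2 ≤ 0
  (-3)(1) + (4)(0) = -3 ≤ 0
and d ≥ 0, so (0, 0) + t·d stays feasible for every t ≥ 0. Along this ray z = -4x_1 - 5x_2 changes by -4 per unit t, so z → −∞.

Unbounded: there is a feasible ray along which z → −∞.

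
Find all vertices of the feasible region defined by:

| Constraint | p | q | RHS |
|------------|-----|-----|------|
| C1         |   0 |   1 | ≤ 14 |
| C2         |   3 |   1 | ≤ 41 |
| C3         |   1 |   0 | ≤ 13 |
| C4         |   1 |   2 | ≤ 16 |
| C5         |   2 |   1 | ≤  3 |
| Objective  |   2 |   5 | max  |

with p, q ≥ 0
Each vertex is the intersection of two constraint boundaries that also satisfies all remaining constraints:
  p = 0 and q = 0 → (0, 0)
  2p + q = 3 and q = 0 → (1.5, 0)
  2p + q = 3 and p = 0 → (0, 3)

Vertices: (0, 0), (1.5, 0), (0, 3)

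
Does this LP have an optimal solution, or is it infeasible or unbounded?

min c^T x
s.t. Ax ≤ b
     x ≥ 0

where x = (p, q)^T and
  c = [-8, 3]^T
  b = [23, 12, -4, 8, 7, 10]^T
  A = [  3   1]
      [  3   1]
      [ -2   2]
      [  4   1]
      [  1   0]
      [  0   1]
The point (2, 0) satisfies every constraint, so the LP is feasible; the constraints give p ≤ 7 and q ≤ 10, which with p, q ≥ 0 keep the feasible region inside a bounded box. A feasible, bounded LP attains a finite optimum at a vertex.

Evaluating z = -8p + 3q at each vertex:
  (2, 0): z = -16

The LP has an optimal solution: (2, 0) with z = -16.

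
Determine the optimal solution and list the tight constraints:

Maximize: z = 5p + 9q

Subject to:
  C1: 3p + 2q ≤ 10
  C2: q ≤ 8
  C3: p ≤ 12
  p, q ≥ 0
Optimal: p = 0, q = 5
Slack at optimum:
  C1: slack = 0 (binding)
  C2: slack = 3
  C3: slack = 12
  p ≥ 0: p = 0 (binding)
  q ≥ 0: q = 5
Binding constraints: C1, p ≥ 0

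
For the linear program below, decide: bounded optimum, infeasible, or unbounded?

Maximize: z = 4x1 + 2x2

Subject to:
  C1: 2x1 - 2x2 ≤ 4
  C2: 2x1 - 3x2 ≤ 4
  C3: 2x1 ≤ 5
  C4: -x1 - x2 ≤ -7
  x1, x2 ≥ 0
Feasible point: (0, 7) satisfies every constraint, so the LP is feasible.
Direction d = (0, 1): for each constraint row a, a·d ≤ 0 —
  (2)(0) + (-2)(1) = -2 ≤ 0
  (2)(0) + (-3)(1) = -3 ≤ 0
  (2)(0) + (0)(1) = 0 ≤ 0
  (-1)(0) + (-1)(1) = -1 ≤ 0
and d ≥ 0, so (0, 7) + t·d stays feasible for every t ≥ 0. Along this ray z = 4x1 + 2x2 changes by 2 per unit t, so z → +∞.

Unbounded — the objective can increase without bound over the feasible region.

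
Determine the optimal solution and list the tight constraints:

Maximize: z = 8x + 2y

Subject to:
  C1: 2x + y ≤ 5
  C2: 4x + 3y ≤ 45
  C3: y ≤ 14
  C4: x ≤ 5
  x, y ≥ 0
Optimal: x = 2.5, y = 0
Binding: C1, y ≥ 0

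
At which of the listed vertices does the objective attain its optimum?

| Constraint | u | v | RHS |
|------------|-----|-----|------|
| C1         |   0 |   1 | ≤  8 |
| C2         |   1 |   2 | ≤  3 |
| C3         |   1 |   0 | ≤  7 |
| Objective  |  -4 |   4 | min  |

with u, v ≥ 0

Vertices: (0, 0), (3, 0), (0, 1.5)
(3, 0) with z = -12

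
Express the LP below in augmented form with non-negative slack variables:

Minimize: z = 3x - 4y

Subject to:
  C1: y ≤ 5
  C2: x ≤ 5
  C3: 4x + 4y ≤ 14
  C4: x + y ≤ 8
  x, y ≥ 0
min z = 3x - 4y

s.t.
  y + s1 = 5
  x + s2 = 5
  4x + 4y + s3 = 14
  x + y + s4 = 8
  x, y, s1, s2, s3, s4 ≥ 0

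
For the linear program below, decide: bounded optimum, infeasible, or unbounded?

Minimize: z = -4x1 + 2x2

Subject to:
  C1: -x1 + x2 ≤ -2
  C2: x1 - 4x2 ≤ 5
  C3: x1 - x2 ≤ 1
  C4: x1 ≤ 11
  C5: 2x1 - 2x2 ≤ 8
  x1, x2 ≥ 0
C3 requires x1 - x2 ≤ 1, while C1 (-x1 + x2 ≤ -2) is equivalent to x1 - x2 ≥ 2. Together they would need 2 ≤ x1 - x2 ≤ 1, which is impossible since 2 > 1. No point satisfies all constraints.

Infeasible: no point satisfies all constraints simultaneously.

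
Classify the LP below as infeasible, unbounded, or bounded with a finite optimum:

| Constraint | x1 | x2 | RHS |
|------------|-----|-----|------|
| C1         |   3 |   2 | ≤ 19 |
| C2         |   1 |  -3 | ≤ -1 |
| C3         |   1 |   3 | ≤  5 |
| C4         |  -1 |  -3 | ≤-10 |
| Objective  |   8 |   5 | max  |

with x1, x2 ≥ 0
C3 requires x1 + 3x2 ≤ 5, while C4 (-x1 - 3x2 ≤ -10) is equivalent to x1 + 3x2 ≥ 10. Together they would need 10 ≤ x1 + 3x2 ≤ 5, which is impossible since 10 > 5. No point satisfies all constraints.

Infeasible — the constraint set is empty.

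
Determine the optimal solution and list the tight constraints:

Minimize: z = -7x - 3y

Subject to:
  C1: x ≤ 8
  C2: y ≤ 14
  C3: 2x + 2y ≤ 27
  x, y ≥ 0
Optimal: x = 8, y = 5.5
Slack at optimum:
  C1: slack = 0 (binding)
  C2: slack = 8.5
  C3: slack = 0 (binding)
  x ≥ 0: x = 8
  y ≥ 0: y = 5.5
Binding constraints: C1, C3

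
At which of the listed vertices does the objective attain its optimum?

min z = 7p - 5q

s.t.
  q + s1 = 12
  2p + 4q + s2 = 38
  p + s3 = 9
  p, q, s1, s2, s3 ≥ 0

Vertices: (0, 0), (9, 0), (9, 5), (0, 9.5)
Evaluating z = 7p - 5q at each vertex:
  (0, 0): z = 0
  (9, 0): z = 63
  (9, 5): z = 38
  (0, 9.5): z = -47.5

The smallest value is z = -47.5, attained at (0, 9.5).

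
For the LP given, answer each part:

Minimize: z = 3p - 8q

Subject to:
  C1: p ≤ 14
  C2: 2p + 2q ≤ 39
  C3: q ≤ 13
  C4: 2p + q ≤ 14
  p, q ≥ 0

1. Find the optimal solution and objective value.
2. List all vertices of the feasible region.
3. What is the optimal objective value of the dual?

1. p = 0, q = 13, z = -104
2. (0, 0), (7, 0), (0.5, 13), (0, 13)
3. -104 (by strong duality, equal to the primal optimum)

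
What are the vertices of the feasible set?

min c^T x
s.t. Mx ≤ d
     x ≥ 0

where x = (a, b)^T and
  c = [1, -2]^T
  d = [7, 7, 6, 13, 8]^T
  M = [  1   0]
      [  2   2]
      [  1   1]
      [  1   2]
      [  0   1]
Each vertex is the intersection of two constraint boundaries that also satisfies all remaining constraints:
  a = 0 and b = 0 → (0, 0)
  2a + 2b = 7 and b = 0 → (3.5, 0)
  2a + 2b = 7 and a = 0 → (0, 3.5)

Vertices: (0, 0), (3.5, 0), (0, 3.5)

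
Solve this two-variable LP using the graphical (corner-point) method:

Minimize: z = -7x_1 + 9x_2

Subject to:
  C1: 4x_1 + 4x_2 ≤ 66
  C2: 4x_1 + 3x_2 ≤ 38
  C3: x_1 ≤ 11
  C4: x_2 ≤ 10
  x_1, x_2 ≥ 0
Each vertex is the intersection of two constraint boundaries that also satisfies all remaining constraints:
  x_1 = 0 and x_2 = 0 → (0, 0)
  4x_1 + 3x_2 = 38 and x_2 = 0 → (9.5, 0)
  4x_1 + 3x_2 = 38 and x_2 = 10 → (2, 10)
  x_2 = 10 and x_1 = 0 → (0, 10)

Evaluating z = -7x_1 + 9x_2 at each vertex:
  (0, 0): z = 0
  (9.5, 0): z = -66.5
  (2, 10): z = 76
  (0, 10): z = 90

The minimum is at (9.5, 0) with z = -66.5.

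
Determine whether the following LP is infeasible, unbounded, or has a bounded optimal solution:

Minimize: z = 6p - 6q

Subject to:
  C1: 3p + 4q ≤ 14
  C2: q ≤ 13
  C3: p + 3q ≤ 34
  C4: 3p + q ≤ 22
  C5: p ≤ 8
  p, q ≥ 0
The point (0, 3.5) satisfies every constraint, so the LP is feasible; the constraints give p ≤ 8 and q ≤ 13, which with p, q ≥ 0 keep the feasible region inside a bounded box. A feasible, bounded LP attains a finite optimum at a vertex.

Evaluating z = 6p - 6q at each vertex:
  (0, 0): z = 0
  (4.667, 0): z = 28
  (0, 3.5): z = -21

Bounded optimum: z* = -21 at (0, 3.5).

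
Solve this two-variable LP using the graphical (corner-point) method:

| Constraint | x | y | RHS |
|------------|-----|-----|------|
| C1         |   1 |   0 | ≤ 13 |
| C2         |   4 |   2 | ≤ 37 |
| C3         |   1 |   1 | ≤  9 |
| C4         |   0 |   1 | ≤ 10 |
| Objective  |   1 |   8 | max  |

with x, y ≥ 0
x = 0, y = 9, z = 72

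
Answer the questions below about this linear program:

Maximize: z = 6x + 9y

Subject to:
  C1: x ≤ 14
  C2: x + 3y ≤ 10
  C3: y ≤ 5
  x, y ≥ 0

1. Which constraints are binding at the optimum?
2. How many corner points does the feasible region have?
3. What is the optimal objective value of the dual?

1. C2, y ≥ 0
2. 3
3. 60 (by strong duality, equal to the primal optimum)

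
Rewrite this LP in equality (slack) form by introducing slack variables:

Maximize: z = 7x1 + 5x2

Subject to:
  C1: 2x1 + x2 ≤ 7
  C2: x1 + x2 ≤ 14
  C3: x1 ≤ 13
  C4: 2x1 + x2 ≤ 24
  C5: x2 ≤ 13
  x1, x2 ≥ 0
max z = 7x1 + 5x2

s.t.
  2x1 + x2 + s1 = 7
  x1 + x2 + s2 = 14
  x1 + s3 = 13
  2x1 + x2 + s4 = 24
  x2 + s5 = 13
  x1, x2, s1, s2, s3, s4, s5 ≥ 0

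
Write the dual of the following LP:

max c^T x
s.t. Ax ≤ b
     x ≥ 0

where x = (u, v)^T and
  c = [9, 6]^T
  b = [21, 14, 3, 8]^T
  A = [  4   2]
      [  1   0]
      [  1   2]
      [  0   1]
Minimize: z = 21y1 + 14y2 + 3y3 + 8y4

Subject to:
  C1: -4y1 - y2 - y3 ≤ -9
  C2: -2y1 - 2y3 - y4 ≤ -6
  y1, y2, y3, y4 ≥ 0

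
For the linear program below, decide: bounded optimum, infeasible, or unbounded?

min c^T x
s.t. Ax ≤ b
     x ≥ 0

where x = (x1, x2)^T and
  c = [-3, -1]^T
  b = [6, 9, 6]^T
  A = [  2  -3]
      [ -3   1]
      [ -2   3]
Feasible point: (0, 0) satisfies every constraint, so the LP is feasible.
Direction d = (3, 2): for each constraint row a, a·d ≤ 0 —
  (2)(3) + (-3)(2) = 0 ≤ 0
  (-3)(3) + (1)(2) = -7 ≤ 0
  (-2)(3) + (3)(2) = 0 ≤ 0
and d ≥ 0, so (0, 0) + t·d stays feasible for every t ≥ 0. Along this ray z = -3x1 - x2 changes by -11 per unit t, so z → −∞.

Unbounded: there is a feasible ray along which z → −∞.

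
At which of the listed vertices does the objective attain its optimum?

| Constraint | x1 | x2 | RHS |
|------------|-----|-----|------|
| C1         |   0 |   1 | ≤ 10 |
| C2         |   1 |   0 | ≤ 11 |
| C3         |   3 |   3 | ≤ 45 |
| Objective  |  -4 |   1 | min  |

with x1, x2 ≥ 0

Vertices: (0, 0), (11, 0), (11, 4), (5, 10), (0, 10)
Evaluating z = -4x1 + x2 at each vertex:
  (0, 0): z = 0
  (11, 0): z = -44
  (11, 4): z = -40
  (5, 10): z = -10
  (0, 10): z = 10

The smallest value is z = -44, attained at (11, 0).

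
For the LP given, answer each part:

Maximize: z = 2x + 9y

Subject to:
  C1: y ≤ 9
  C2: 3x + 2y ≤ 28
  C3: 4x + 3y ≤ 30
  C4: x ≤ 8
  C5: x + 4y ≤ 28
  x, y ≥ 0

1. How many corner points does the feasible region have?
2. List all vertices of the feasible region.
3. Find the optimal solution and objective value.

1. 4
2. (0, 0), (7.5, 0), (2.769, 6.308), (0, 7)
3. x = 0, y = 7, z = 63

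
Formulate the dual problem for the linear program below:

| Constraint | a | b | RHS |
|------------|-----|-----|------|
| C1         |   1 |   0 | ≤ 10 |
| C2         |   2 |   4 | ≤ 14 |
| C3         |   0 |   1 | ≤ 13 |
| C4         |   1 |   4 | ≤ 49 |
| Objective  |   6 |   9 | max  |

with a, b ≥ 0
Minimize: z = 10y1 + 14y2 + 13y3 + 49y4

Subject to:
  C1: -y1 - 2y2 - y4 ≤ -6
  C2: -4y2 - y3 - 4y4 ≤ -9
  y1, y2, y3, y4 ≥ 0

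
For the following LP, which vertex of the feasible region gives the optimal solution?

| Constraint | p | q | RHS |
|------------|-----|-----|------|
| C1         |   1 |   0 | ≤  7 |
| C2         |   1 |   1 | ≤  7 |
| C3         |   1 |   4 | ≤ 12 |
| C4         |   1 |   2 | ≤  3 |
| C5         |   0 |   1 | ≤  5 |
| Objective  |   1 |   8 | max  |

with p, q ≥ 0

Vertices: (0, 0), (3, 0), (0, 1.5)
(0, 1.5) with z = 12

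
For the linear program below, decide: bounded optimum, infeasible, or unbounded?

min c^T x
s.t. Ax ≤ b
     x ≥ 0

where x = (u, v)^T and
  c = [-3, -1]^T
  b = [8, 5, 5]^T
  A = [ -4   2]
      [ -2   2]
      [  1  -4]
Feasible point: (0, 0) satisfies every constraint, so the LP is feasible.
Direction d = (1, 1): for each constraint row a, a·d ≤ 0 —
  (-4)(1) + (2)(1) = -2 ≤ 0
  (-2)(1) + (2)(1) = 0 ≤ 0
  (1)(1) + (-4)(1) = -3 ≤ 0
and d ≥ 0, so (0, 0) + t·d stays feasible for every t ≥ 0. Along this ray z = -3u - v changes by -4 per unit t, so z → −∞.

The LP is unbounded; z can be made arbitrarily small.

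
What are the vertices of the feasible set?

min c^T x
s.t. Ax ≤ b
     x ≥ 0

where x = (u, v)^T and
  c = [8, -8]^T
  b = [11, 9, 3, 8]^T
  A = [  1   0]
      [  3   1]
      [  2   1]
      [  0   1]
Each vertex is the intersection of two constraint boundaries that also satisfies all remaining constraints:
  u = 0 and v = 0 → (0, 0)
  2u + v = 3 and v = 0 → (1.5, 0)
  2u + v = 3 and u = 0 → (0, 3)

Vertices: (0, 0), (1.5, 0), (0, 3)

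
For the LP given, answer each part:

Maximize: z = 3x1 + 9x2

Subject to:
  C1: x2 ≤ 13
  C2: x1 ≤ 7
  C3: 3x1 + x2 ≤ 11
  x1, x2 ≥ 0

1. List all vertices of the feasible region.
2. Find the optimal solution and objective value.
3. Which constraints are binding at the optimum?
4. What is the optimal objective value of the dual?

1. (0, 0), (3.667, 0), (0, 11)
2. x1 = 0, x2 = 11, z = 99
3. C3, x1 ≥ 0
4. 99 (by strong duality, equal to the primal optimum)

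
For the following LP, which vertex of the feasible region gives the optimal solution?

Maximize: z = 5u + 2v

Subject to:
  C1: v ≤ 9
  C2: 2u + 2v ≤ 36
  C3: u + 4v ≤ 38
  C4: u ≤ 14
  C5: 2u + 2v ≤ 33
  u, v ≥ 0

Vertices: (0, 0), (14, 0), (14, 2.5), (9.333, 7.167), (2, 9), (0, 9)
(14, 2.5) with z = 75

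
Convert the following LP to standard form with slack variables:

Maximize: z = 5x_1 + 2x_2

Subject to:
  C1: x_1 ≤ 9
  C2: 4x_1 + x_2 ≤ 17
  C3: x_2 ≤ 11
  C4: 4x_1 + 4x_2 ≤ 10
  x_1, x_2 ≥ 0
max z = 5x_1 + 2x_2

s.t.
  x_1 + s1 = 9
  4x_1 + x_2 + s2 = 17
  x_2 + s3 = 11
  4x_1 + 4x_2 + s4 = 10
  x_1, x_2, s1, s2, s3, s4 ≥ 0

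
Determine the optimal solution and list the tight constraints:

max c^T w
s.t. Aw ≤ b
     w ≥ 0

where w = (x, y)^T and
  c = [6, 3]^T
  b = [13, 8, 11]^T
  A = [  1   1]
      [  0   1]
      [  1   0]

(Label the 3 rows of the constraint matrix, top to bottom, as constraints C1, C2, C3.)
Optimal: x = 11, y = 2
Slack at optimum:
  C1: slack = 0 (binding)
  C2: slack = 6
  C3: slack = 0 (binding)
  x ≥ 0: x = 11
  y ≥ 0: y = 2
Binding constraints: C1, C3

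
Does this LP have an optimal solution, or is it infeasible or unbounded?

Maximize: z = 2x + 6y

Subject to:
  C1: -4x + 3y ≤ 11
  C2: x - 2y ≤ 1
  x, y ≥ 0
Feasible point: (0, 0) satisfies every constraint, so the LP is feasible.
Direction d = (1, 1): for each constraint row a, a·d ≤ 0 —
  (-4)(1) + (3)(1) = -1 ≤ 0
  (1)(1) + (-2)(1) = -1 ≤ 0
and d ≥ 0, so (0, 0) + t·d stays feasible for every t ≥ 0. Along this ray z = 2x + 6y changes by 8 per unit t, so z → +∞.

Unbounded — the objective can increase without bound over the feasible region.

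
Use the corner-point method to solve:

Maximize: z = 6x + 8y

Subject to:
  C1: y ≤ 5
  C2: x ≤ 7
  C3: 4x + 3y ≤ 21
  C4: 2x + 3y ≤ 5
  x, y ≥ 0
x = 2.5, y = 0, z = 15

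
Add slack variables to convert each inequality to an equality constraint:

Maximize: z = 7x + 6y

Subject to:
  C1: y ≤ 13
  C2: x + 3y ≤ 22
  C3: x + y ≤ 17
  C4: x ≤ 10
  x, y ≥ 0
max z = 7x + 6y

s.t.
  y + s1 = 13
  x + 3y + s2 = 22
  x + y + s3 = 17
  x + s4 = 10
  x, y, s1, s2, s3, s4 ≥ 0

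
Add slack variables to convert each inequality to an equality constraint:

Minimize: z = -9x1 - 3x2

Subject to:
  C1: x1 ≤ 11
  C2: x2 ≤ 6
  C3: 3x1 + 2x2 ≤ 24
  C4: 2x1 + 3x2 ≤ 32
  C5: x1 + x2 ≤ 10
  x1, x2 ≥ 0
min z = -9x1 - 3x2

s.t.
  x1 + s1 = 11
  x2 + s2 = 6
  3x1 + 2x2 + s3 = 24
  2x1 + 3x2 + s4 = 32
  x1 + x2 + s5 = 10
  x1, x2, s1, s2, s3, s4, s5 ≥ 0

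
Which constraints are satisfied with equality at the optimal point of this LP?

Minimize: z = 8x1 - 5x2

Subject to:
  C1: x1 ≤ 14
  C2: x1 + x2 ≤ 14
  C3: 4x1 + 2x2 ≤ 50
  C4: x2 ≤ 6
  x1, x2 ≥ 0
Optimal: x1 = 0, x2 = 6
Slack at optimum:
  C1: slack = 14
  C2: slack = 8
  C3: slack = 38
  C4: slack = 0 (binding)
  x1 ≥ 0: x1 = 0 (binding)
  x2 ≥ 0: x2 = 6
Binding constraints: C4, x1 ≥ 0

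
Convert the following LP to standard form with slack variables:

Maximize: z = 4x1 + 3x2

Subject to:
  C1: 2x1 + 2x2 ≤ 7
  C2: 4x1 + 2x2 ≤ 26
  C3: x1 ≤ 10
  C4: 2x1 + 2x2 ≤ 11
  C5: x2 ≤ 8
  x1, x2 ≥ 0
max z = 4x1 + 3x2

s.t.
  2x1 + 2x2 + s1 = 7
  4x1 + 2x2 + s2 = 26
  x1 + s3 = 10
  2x1 + 2x2 + s4 = 11
  x2 + s5 = 8
  x1, x2, s1, s2, s3, s4, s5 ≥ 0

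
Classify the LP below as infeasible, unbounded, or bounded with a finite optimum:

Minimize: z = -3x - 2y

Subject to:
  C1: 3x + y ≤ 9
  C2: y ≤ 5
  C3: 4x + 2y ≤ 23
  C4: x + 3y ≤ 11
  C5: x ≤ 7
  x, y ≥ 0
The point (2, 3) satisfies every constraint, so the LP is feasible; the constraints give x ≤ 7 and y ≤ 5, which with x, y ≥ 0 keep the feasible region inside a bounded box. A feasible, bounded LP attains a finite optimum at a vertex.

Evaluating z = -3x - 2y at each vertex:
  (0, 0): z = 0
  (3, 0): z = -9
  (2, 3): z = -12
  (0, 3.667): z = -7.333

The LP has an optimal solution: (2, 3) with z = -12.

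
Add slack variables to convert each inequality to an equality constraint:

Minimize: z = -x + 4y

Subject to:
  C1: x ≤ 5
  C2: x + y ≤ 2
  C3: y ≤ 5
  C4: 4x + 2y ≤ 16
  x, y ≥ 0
min z = -x + 4y

s.t.
  x + s1 = 5
  x + y + s2 = 2
  y + s3 = 5
  4x + 2y + s4 = 16
  x, y, s1, s2, s3, s4 ≥ 0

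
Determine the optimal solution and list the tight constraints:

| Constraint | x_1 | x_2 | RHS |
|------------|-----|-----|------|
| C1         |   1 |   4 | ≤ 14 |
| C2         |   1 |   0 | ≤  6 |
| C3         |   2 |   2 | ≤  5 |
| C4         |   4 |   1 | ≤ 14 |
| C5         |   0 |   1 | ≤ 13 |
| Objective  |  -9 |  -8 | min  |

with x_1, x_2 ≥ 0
Optimal: x_1 = 2.5, x_2 = 0
Slack at optimum:
  C1: slack = 11.5
  C2: slack = 3.5
  C3: slack = 0 (binding)
  C4: slack = 4
  C5: slack = 13
  x_1 ≥ 0: x_1 = 2.5
  x_2 ≥ 0: x_2 = 0 (binding)
Binding constraints: C3, x_2 ≥ 0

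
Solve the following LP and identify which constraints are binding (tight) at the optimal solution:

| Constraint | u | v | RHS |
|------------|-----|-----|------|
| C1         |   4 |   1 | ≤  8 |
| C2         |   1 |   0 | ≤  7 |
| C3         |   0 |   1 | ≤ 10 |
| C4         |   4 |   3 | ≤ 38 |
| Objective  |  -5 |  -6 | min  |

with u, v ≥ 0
Optimal: u = 0, v = 8
Slack at optimum:
  C1: slack = 0 (binding)
  C2: slack = 7
  C3: slack = 2
  C4: slack = 14
  u ≥ 0: u = 0 (binding)
  v ≥ 0: v = 8
Binding constraints: C1, u ≥ 0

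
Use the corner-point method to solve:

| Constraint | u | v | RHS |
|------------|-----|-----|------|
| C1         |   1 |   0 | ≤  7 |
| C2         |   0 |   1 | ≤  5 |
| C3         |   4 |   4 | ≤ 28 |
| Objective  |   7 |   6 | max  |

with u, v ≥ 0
Each vertex is the intersection of two constraint boundaries that also satisfies all remaining constraints:
  u = 0 and v = 0 → (0, 0)
  u = 7 and 4u + 4v = 28 → (7, 0)
  v = 5 and 4u + 4v = 28 → (2, 5)
  v = 5 and u = 0 → (0, 5)

Evaluating z = 7u + 6v at each vertex:
  (0, 0): z = 0
  (7, 0): z = 49
  (2, 5): z = 44
  (0, 5): z = 30

The maximum is at (7, 0) with z = 49.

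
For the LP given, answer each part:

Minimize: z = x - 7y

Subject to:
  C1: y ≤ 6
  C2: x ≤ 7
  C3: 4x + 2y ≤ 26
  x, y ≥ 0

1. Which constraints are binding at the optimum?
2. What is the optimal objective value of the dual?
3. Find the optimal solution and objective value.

1. C1, x ≥ 0
2. -42 (by strong duality, equal to the primal optimum)
3. x = 0, y = 6, z = -42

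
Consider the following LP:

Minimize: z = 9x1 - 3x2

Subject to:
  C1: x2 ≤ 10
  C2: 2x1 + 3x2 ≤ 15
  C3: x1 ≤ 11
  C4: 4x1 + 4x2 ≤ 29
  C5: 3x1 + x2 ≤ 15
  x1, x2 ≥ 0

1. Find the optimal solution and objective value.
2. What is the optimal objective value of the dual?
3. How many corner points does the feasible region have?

1. x1 = 0, x2 = 5, z = -15
2. -15 (by strong duality, equal to the primal optimum)
3. 4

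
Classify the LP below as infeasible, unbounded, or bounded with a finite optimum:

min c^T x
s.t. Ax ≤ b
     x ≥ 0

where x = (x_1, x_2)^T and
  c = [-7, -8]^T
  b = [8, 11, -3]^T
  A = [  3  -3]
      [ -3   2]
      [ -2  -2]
Feasible point: (0, 2) satisfies every constraint, so the LP is feasible.
Direction d = (1, 1): for each constraint row a, a·d ≤ 0 —
  (3)(1) + (-3)(1) = 0 ≤ 0
  (-3)(1) + (2)(1) = -1 ≤ 0
  (-2)(1) + (-2)(1) = -4 ≤ 0
and d ≥ 0, so (0, 2) + t·d stays feasible for every t ≥ 0. Along this ray z = -7x_1 - 8x_2 changes by -15 per unit t, so z → −∞.

Unbounded: there is a feasible ray along which z → −∞.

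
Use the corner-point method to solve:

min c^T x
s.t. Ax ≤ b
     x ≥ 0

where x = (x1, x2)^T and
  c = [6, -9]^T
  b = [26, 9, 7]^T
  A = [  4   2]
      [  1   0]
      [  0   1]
x1 = 0, x2 = 7, z = -63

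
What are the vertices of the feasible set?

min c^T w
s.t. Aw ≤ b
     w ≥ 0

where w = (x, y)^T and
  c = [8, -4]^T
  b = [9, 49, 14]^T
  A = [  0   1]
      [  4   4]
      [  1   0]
Each vertex is the intersection of two constraint boundaries that also satisfies all remaining constraints:
  x = 0 and y = 0 → (0, 0)
  4x + 4y = 49 and y = 0 → (12.25, 0)
  y = 9 and 4x + 4y = 49 → (3.25, 9)
  y = 9 and x = 0 → (0, 9)

Vertices: (0, 0), (12.25, 0), (3.25, 9), (0, 9)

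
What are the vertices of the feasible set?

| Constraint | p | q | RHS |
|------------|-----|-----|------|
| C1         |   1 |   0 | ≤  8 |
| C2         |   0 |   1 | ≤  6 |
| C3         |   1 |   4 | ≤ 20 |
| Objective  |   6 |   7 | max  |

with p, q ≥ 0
Each vertex is the intersection of two constraint boundaries that also satisfies all remaining constraints:
  p = 0 and q = 0 → (0, 0)
  p = 8 and q = 0 → (8, 0)
  p = 8 and p + 4q = 20 → (8, 3)
  p + 4q = 20 and p = 0 → (0, 5)

Vertices: (0, 0), (8, 0), (8, 3), (0, 5)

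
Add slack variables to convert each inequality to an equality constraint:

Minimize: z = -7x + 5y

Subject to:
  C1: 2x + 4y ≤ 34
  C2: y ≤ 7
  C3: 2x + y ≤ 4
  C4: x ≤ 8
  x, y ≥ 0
min z = -7x + 5y

s.t.
  2x + 4y + s1 = 34
  y + s2 = 7
  2x + y + s3 = 4
  x + s4 = 8
  x, y, s1, s2, s3, s4 ≥ 0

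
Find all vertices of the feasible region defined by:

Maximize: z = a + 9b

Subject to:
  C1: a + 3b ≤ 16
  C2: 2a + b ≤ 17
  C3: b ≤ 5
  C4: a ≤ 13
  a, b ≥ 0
Each vertex is the intersection of two constraint boundaries that also satisfies all remaining constraints:
  a = 0 and b = 0 → (0, 0)
  2a + b = 17 and b = 0 → (8.5, 0)
  a + 3b = 16 and 2a + b = 17 → (7, 3)
  a + 3b = 16 and b = 5 → (1, 5)
  b = 5 and a = 0 → (0, 5)

Vertices: (0, 0), (8.5, 0), (7, 3), (1, 5), (0, 5)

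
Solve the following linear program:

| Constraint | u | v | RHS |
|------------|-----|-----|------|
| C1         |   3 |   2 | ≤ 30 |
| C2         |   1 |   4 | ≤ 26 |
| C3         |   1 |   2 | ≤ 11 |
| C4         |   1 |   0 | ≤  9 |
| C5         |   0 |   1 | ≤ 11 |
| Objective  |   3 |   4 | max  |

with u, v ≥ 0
Each vertex is the intersection of two constraint boundaries that also satisfies all remaining constraints:
  u = 0 and v = 0 → (0, 0)
  u = 9 and v = 0 → (9, 0)
  u + 2v = 11 and u = 9 → (9, 1)
  u + 2v = 11 and u = 0 → (0, 5.5)

Evaluating z = 3u + 4v at each vertex:
  (0, 0): z = 0
  (9, 0): z = 27
  (9, 1): z = 31
  (0, 5.5): z = 22

The maximum is at (9, 1) with z = 31.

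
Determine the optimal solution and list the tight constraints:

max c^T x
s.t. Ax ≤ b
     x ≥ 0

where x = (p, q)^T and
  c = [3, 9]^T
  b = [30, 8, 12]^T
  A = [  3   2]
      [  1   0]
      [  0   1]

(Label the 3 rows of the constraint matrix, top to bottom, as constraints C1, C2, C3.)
Optimal: p = 2, q = 12
Binding: C1, C3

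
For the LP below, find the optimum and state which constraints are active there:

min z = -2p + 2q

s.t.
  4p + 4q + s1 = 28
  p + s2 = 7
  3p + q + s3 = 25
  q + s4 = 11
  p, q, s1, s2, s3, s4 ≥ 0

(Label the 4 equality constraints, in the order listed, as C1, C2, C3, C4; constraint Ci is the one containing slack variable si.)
Optimal: p = 7, q = 0
Slack at optimum:
  C1: slack = 0 (binding)
  C2: slack = 0 (binding)
  C3: slack = 4
  C4: slack = 11
  p ≥ 0: p = 7
  q ≥ 0: q = 0 (binding)
Binding constraints: C1, C2, q ≥ 0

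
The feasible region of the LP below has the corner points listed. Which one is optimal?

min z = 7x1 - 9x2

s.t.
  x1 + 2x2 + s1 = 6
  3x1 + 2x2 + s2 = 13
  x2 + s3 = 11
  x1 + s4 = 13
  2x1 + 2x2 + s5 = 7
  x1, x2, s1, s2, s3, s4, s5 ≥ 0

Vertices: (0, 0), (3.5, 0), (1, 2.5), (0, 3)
Evaluating z = 7x1 - 9x2 at each vertex:
  (0, 0): z = 0
  (3.5, 0): z = 24.5
  (1, 2.5): z = -15.5
  (0, 3): z = -27

The smallest value is z = -27, attained at (0, 3).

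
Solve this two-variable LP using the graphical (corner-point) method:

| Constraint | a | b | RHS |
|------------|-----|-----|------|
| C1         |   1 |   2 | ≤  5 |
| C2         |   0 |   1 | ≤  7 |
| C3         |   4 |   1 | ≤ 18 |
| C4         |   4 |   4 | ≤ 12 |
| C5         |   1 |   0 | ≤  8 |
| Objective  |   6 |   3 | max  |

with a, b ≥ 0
Each vertex is the intersection of two constraint boundaries that also satisfies all remaining constraints:
  a = 0 and b = 0 → (0, 0)
  4a + 4b = 12 and b = 0 → (3, 0)
  a + 2b = 5 and 4a + 4b = 12 → (1, 2)
  a + 2b = 5 and a = 0 → (0, 2.5)

Evaluating z = 6a + 3b at each vertex:
  (0, 0): z = 0
  (3, 0): z = 18
  (1, 2): z = 12
  (0, 2.5): z = 7.5

The maximum is at (3, 0) with z = 18.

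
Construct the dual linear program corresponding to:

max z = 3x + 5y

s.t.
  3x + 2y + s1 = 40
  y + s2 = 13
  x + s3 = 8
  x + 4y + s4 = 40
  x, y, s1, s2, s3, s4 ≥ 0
Minimize: z = 40y1 + 13y2 + 8y3 + 40y4

Subject to:
  C1: -3y1 - y3 - y4 ≤ -3
  C2: -2y1 - y2 - 4y4 ≤ -5
  y1, y2, y3, y4 ≥ 0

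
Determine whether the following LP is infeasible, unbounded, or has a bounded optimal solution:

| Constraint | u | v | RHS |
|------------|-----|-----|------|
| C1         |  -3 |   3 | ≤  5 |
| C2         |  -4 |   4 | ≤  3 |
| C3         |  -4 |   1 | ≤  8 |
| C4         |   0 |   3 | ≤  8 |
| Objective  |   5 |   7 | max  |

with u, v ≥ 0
Feasible point: (0, 0) satisfies every constraint, so the LP is feasible.
Direction d = (1, 0): for each constraint row a, a·d ≤ 0 —
  (-3)(1) + (3)(0) = -3 ≤ 0
  (-4)(1) + (4)(0) = -4 ≤ 0
  (-4)(1) + (1)(0) = -4 ≤ 0
  (0)(1) + (3)(0) = 0 ≤ 0
and d ≥ 0, so (0, 0) + t·d stays feasible for every t ≥ 0. Along this ray z = 5u + 7v changes by 5 per unit t, so z → +∞.

The LP is unbounded; z can be made arbitrarily large.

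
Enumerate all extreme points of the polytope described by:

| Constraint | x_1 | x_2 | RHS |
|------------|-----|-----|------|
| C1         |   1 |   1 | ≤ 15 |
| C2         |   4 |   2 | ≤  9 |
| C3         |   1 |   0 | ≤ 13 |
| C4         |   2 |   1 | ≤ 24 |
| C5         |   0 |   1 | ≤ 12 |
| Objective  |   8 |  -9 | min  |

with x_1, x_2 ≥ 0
Each vertex is the intersection of two constraint boundaries that also satisfies all remaining constraints:
  x_1 = 0 and x_2 = 0 → (0, 0)
  4x_1 + 2x_2 = 9 and x_2 = 0 → (2.25, 0)
  4x_1 + 2x_2 = 9 and x_1 = 0 → (0, 4.5)

Vertices: (0, 0), (2.25, 0), (0, 4.5)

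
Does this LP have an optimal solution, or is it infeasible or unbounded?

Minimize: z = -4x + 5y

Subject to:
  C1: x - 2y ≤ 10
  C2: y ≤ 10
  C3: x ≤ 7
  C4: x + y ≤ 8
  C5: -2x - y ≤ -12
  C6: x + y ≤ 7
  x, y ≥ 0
The point (7, 0) satisfies every constraint, so the LP is feasible; the constraints give x ≤ 7 and y ≤ 10, which with x, y ≥ 0 keep the feasible region inside a bounded box. A feasible, bounded LP attains a finite optimum at a vertex.

Evaluating z = -4x + 5y at each vertex:
  (6, 0): z = -24
  (7, 0): z = -28
  (5, 2): z = -10

The LP has an optimal solution: (7, 0) with z = -28.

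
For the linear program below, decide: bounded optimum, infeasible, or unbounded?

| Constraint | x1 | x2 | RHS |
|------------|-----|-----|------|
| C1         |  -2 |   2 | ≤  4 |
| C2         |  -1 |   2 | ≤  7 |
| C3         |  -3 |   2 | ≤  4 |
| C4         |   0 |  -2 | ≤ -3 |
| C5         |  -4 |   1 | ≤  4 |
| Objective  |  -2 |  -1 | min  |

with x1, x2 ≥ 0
Feasible point: (0, 2) satisfies every constraint, so the LP is feasible.
Direction d = (1, 0): for each constraint row a, a·d ≤ 0 —
  (-2)(1) + (2)(0) = -2 ≤ 0
  (-1)(1) + (2)(0) = -1 ≤ 0
  (-3)(1) + (2)(0) = -3 ≤ 0
  (0)(1) + (-2)(0) = 0 ≤ 0
  (-4)(1) + (1)(0) = -4 ≤ 0
and d ≥ 0, so (0, 2) + t·d stays feasible for every t ≥ 0. Along this ray z = -2x1 - x2 changes by -2 per unit t, so z → −∞.

Unbounded: there is a feasible ray along which z → −∞.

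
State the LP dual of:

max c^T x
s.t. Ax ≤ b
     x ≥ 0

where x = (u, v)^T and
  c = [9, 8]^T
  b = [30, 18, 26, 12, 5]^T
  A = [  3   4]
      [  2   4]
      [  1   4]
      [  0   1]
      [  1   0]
Minimize: z = 30y1 + 18y2 + 26y3 + 12y4 + 5y5

Subject to:
  C1: -3y1 - 2y2 - y3 - y5 ≤ -9
  C2: -4y1 - 4y2 - 4y3 - y4 ≤ -8
  y1, y2, y3, y4, y5 ≥ 0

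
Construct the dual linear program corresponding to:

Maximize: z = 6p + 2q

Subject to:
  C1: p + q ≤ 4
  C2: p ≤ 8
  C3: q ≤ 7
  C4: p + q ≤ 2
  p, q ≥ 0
Minimize: z = 4y1 + 8y2 + 7y3 + 2y4

Subject to:
  C1: -y1 - y2 - y4 ≤ -6
  C2: -y1 - y3 - y4 ≤ -2
  y1, y2, y3, y4 ≥ 0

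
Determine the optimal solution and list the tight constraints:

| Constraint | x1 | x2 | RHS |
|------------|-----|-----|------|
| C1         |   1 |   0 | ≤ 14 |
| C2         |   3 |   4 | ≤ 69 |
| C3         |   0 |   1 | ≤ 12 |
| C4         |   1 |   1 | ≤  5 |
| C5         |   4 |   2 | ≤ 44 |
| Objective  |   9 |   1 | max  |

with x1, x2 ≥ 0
Optimal: x1 = 5, x2 = 0
Slack at optimum:
  C1: slack = 9
  C2: slack = 54
  C3: slack = 12
  C4: slack = 0 (binding)
  C5: slack = 24
  x1 ≥ 0: x1 = 5
  x2 ≥ 0: x2 = 0 (binding)
Binding constraints: C4, x2 ≥ 0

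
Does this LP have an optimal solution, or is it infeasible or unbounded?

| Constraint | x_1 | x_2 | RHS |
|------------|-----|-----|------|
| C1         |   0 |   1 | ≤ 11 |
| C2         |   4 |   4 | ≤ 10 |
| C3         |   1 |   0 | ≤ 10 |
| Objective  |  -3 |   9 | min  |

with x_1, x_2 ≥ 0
The point (2.5, 0) satisfies every constraint, so the LP is feasible; the constraints give x_1 ≤ 10 and x_2 ≤ 11, which with x_1, x_2 ≥ 0 keep the feasible region inside a bounded box. A feasible, bounded LP attains a finite optimum at a vertex.

Bounded optimum: z* = -7.5 at (2.5, 0).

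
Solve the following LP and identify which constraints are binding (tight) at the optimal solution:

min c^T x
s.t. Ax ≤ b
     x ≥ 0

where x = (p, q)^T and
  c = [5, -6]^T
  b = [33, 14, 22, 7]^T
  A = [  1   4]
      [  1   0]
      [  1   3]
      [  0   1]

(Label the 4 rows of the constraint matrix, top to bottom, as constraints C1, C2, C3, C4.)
Optimal: p = 0, q = 7
Binding: C4, p ≥ 0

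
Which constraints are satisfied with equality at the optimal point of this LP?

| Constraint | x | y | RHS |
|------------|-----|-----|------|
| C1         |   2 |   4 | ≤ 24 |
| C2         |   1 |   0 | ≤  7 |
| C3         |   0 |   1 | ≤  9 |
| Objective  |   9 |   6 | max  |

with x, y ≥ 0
Optimal: x = 7, y = 2.5
Binding: C1, C2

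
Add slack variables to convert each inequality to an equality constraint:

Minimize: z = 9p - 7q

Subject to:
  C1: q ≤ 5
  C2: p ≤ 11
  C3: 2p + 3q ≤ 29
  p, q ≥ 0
min z = 9p - 7q

s.t.
  q + s1 = 5
  p + s2 = 11
  2p + 3q + s3 = 29
  p, q, s1, s2, s3 ≥ 0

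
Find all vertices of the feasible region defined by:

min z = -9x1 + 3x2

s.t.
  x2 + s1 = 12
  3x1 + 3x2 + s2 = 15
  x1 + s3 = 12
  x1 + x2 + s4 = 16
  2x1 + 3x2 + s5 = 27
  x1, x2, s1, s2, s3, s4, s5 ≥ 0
Each vertex is the intersection of two constraint boundaries that also satisfies all remaining constraints:
  x1 = 0 and x2 = 0 → (0, 0)
  3x1 + 3x2 = 15 and x2 = 0 → (5, 0)
  3x1 + 3x2 = 15 and x1 = 0 → (0, 5)

Vertices: (0, 0), (5, 0), (0, 5)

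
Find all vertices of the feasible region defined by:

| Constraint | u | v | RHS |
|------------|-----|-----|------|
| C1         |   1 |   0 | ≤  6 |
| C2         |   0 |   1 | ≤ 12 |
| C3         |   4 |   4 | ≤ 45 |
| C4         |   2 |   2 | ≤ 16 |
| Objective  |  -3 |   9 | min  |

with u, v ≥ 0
Each vertex is the intersection of two constraint boundaries that also satisfies all remaining constraints:
  u = 0 and v = 0 → (0, 0)
  u = 6 and v = 0 → (6, 0)
  u = 6 and 2u + 2v = 16 → (6, 2)
  2u + 2v = 16 and u = 0 → (0, 8)

Vertices: (0, 0), (6, 0), (6, 2), (0, 8)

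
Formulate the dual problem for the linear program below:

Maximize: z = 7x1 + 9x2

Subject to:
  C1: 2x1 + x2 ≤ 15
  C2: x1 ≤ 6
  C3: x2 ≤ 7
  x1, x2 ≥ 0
Minimize: z = 15y1 + 6y2 + 7y3

Subject to:
  C1: -2y1 - y2 ≤ -7
  C2: -y1 - y3 ≤ -9
  y1, y2, y3 ≥ 0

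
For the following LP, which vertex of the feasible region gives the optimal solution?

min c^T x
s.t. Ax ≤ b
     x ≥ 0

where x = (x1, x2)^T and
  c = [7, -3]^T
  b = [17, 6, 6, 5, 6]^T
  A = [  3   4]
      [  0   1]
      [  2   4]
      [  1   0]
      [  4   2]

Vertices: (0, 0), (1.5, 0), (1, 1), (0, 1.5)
(0, 1.5) with z = -4.5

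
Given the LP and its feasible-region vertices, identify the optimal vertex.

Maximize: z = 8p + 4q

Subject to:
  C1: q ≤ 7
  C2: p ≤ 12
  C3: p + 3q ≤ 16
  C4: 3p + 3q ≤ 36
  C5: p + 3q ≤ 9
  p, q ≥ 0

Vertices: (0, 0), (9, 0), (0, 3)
(9, 0) with z = 72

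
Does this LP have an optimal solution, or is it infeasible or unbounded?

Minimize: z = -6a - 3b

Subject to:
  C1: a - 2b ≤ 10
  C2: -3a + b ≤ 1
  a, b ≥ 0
Feasible point: (0, 0) satisfies every constraint, so the LP is feasible.
Direction d = (1, 1): for each constraint row a, a·d ≤ 0 —
  (1)(1) + (-2)(1) = -1 ≤ 0
  (-3)(1) + (1)(1) = -2 ≤ 0
and d ≥ 0, so (0, 0) + t·d stays feasible for every t ≥ 0. Along this ray z = -6a - 3b changes by -9 per unit t, so z → −∞.

Unbounded — the objective can decrease without bound over the feasible region.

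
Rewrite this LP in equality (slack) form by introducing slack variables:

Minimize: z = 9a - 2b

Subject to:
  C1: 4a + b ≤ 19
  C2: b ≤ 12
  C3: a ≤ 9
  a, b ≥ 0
min z = 9a - 2b

s.t.
  4a + b + s1 = 19
  b + s2 = 12
  a + s3 = 9
  a, b, s1, s2, s3 ≥ 0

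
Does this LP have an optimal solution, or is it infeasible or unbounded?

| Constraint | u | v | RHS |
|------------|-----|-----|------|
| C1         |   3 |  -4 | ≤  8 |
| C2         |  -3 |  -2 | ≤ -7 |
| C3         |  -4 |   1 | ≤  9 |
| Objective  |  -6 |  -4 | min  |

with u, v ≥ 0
Feasible point: (1, 2) satisfies every constraint, so the LP is feasible.
Direction d = (1, 1): for each constraint row a, a·d ≤ 0 —
  (3)(1) + (-4)(1) = -1 ≤ 0
  (-3)(1) + (-2)(1) = -5 ≤ 0
  (-4)(1) + (1)(1) = -3 ≤ 0
and d ≥ 0, so (1, 2) + t·d stays feasible for every t ≥ 0. Along this ray z = -6u - 4v changes by -10 per unit t, so z → −∞.

Unbounded — the objective can decrease without bound over the feasible region.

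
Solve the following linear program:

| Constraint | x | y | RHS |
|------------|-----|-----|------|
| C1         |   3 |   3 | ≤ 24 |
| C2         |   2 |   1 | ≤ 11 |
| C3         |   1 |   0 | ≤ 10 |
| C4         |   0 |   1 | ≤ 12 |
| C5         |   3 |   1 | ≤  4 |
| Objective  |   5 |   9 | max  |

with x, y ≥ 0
Each vertex is the intersection of two constraint boundaries that also satisfies all remaining constraints:
  x = 0 and y = 0 → (0, 0)
  3x + y = 4 and y = 0 → (1.333, 0)
  3x + y = 4 and x = 0 → (0, 4)

Evaluating z = 5x + 9y at each vertex:
  (0, 0): z = 0
  (1.333, 0): z = 6.667
  (0, 4): z = 36

The maximum is at (0, 4) with z = 36.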